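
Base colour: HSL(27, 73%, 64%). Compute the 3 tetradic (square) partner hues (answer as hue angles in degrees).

117°, 207°, 297°

A square tetradic scheme places four hues every 90°.
27 + 90 = 117°
27 + 180 = 207°
27 + 270 = 297°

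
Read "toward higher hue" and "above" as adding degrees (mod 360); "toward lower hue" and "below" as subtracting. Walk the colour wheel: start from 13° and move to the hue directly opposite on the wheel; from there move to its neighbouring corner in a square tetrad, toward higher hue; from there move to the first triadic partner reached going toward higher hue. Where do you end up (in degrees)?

+180° (complement): 13 + 180 = 193°
+90° (square ↑): 193 + 90 = 283°
+120° (triadic ↑): 283 + 120 = 403 → 403 − 360 = 43°

43°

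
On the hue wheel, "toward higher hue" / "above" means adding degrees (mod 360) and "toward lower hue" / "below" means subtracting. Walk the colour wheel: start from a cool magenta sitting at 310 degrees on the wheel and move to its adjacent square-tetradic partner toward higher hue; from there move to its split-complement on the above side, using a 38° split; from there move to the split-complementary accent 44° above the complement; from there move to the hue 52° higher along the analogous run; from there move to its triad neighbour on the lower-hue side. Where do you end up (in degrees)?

54°

square ↑ +90°: 310 + 90 = 400 → 400 − 360 = 40°
split-comp 38° ↑ +218°: 40 + 218 = 258°
split-comp 44° ↑ +224°: 258 + 224 = 482 → 482 − 360 = 122°
analog 52° ↑ +52°: 122 + 52 = 174°
triadic ↓ −120°: 174 − 120 = 54°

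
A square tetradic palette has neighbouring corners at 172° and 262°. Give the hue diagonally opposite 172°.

A square tetradic scheme places four hues 90° apart; opposite corners are 180° apart.
172 + 180 = 352°

352°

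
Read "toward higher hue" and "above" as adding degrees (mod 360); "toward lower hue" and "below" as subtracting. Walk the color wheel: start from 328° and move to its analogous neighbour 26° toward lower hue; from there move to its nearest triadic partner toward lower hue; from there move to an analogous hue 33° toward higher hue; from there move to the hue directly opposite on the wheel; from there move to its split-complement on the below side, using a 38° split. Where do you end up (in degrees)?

177°

analog 26° ↓ −26°: 328 − 26 = 302°
triadic ↓ −120°: 302 − 120 = 182°
analog 33° ↑ +33°: 182 + 33 = 215°
complement +180°: 215 + 180 = 395 → 395 − 360 = 35°
split-comp 38° ↓ +142°: 35 + 142 = 177°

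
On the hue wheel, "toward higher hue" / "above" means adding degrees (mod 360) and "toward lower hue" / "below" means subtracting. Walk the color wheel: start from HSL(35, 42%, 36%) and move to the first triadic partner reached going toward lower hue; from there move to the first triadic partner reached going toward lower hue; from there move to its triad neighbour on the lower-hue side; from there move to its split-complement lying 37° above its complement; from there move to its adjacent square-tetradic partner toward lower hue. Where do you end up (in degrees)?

162°

−120° (triadic ↓): 35 − 120 = -85 → -85 + 360 = 275°
−120° (triadic ↓): 275 − 120 = 155°
−120° (triadic ↓): 155 − 120 = 35°
+217° (split-comp 37° ↑): 35 + 217 = 252°
−90° (square ↓): 252 − 90 = 162°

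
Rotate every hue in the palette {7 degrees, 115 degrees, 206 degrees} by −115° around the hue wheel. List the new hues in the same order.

7 − 115 = -108 → -108 + 360 = 252°
115 − 115 = 0°
206 − 115 = 91°

252°, 0°, 91°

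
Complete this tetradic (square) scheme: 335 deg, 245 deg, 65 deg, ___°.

A square tetradic scheme places four hues every 90°.
The full set through 65° is {65°, 155°, 245°, 335°}.
Given {65°, 245°, 335°}, the missing hue is 155°.

155°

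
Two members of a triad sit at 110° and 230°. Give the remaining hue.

350°

A triad spaces three hues 120° apart.
The full set is {110°, 230°, 350°}.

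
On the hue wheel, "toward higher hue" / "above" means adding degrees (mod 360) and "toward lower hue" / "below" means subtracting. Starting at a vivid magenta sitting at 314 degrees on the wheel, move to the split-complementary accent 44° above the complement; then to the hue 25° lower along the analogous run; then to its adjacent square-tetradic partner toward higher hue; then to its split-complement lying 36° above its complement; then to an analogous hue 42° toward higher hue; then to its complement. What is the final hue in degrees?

321°

+224° (split-comp 44° ↑): 314 + 224 = 538 → 538 − 360 = 178°
−25° (analog 25° ↓): 178 − 25 = 153°
+90° (square ↑): 153 + 90 = 243°
+216° (split-comp 36° ↑): 243 + 216 = 459 → 459 − 360 = 99°
+42° (analog 42° ↑): 99 + 42 = 141°
+180° (complement): 141 + 180 = 321°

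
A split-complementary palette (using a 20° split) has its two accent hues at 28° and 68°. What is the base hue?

The accents sit 20° either side of the complement, so the complement is their short-arc midpoint on the wheel.
Short-arc midpoint of 28° and 68°: 48°.
Base is 180° from the complement: 48 − 180 = -132 → -132 + 360 = 228°

228°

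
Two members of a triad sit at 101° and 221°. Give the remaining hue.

A triad spaces three hues 120° apart.
The full set is {101°, 221°, 341°}.

341°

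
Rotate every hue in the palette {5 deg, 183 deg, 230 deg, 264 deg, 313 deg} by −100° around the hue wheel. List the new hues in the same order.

5 − 100 = -95 → -95 + 360 = 265°
183 − 100 = 83°
230 − 100 = 130°
264 − 100 = 164°
313 − 100 = 213°

265°, 83°, 130°, 164°, 213°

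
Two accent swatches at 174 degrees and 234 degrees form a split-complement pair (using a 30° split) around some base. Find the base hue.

24°

The accents sit 30° either side of the complement, so the complement is their short-arc midpoint on the wheel.
Short-arc midpoint of 174° and 234°: 204°.
Base is 180° from the complement: 204 − 180 = 24°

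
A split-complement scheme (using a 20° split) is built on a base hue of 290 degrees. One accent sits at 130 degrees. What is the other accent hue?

Split-complementary hues sit 20° either side of the complement.
Complement of the base 290°: 290 + 180 = 470 → 470 − 360 = 110°
The given accent 130° is 20° one side of 110°; the other accent sits 20° the other side: 110 − 20 = 90°

90°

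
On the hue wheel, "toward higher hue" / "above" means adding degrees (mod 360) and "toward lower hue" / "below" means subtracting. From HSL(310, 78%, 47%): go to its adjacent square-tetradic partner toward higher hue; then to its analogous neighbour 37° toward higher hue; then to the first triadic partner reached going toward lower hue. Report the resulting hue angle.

square ↑ +90°: 310 + 90 = 400 → 400 − 360 = 40°
analog 37° ↑ +37°: 40 + 37 = 77°
triadic ↓ −120°: 77 − 120 = -43 → -43 + 360 = 317°

317°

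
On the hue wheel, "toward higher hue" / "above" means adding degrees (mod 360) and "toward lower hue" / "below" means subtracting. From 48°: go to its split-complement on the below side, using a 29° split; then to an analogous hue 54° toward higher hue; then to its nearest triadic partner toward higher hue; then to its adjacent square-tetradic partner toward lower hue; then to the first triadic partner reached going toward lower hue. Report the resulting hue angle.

48 + 151 = 199°   (split-comp 29° ↓)
199 + 54 = 253°   (analog 54° ↑)
253 + 120 = 373 → 373 − 360 = 13°   (triadic ↑)
13 − 90 = -77 → -77 + 360 = 283°   (square ↓)
283 − 120 = 163°   (triadic ↓)

163°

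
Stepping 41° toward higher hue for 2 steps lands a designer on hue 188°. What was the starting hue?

2 steps of 41° (toward higher hue) give a net shift of +82°.
Start = end − shift: 188 − 82 = 106°

106°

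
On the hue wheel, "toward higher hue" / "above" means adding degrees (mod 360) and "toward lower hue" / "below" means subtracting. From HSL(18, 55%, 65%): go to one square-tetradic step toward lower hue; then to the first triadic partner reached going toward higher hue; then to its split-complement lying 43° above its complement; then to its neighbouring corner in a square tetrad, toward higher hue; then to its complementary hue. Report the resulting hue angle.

18 − 90 = -72 → -72 + 360 = 288°   (square ↓)
288 + 120 = 408 → 408 − 360 = 48°   (triadic ↑)
48 + 223 = 271°   (split-comp 43° ↑)
271 + 90 = 361 → 361 − 360 = 1°   (square ↑)
1 + 180 = 181°   (complement)

181°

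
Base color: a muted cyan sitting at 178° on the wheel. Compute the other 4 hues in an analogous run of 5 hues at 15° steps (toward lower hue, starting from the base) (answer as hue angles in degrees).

163°, 148°, 133°, 118°

Analogous hues sit every 15° along the wheel.
178 − 15 = 163°
178 − 30 = 148°
178 − 45 = 133°
178 − 60 = 118°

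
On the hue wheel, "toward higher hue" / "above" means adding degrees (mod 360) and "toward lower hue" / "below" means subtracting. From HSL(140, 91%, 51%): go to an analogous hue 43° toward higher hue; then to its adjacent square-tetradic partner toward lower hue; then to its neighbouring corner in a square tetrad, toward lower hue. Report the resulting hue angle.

3°

140 + 43 = 183°   (analog 43° ↑)
183 − 90 = 93°   (square ↓)
93 − 90 = 3°   (square ↓)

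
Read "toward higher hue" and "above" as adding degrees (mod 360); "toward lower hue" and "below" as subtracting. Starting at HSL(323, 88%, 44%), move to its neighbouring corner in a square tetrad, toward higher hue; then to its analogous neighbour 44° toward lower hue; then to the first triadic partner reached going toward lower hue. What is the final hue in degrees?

+90° (square ↑): 323 + 90 = 413 → 413 − 360 = 53°
−44° (analog 44° ↓): 53 − 44 = 9°
−120° (triadic ↓): 9 − 120 = -111 → -111 + 360 = 249°

249°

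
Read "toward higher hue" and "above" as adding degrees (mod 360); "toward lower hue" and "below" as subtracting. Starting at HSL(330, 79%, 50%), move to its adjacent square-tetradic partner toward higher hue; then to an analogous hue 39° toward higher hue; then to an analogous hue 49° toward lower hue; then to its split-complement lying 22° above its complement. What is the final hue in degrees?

330 + 90 = 420 → 420 − 360 = 60°   (square ↑)
60 + 39 = 99°   (analog 39° ↑)
99 − 49 = 50°   (analog 49° ↓)
50 + 202 = 252°   (split-comp 22° ↑)

252°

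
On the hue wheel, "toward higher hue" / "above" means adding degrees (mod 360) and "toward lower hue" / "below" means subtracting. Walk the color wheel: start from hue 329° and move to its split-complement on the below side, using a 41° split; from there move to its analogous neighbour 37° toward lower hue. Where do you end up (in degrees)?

split-comp 41° ↓ +139°: 329 + 139 = 468 → 468 − 360 = 108°
analog 37° ↓ −37°: 108 − 37 = 71°

71°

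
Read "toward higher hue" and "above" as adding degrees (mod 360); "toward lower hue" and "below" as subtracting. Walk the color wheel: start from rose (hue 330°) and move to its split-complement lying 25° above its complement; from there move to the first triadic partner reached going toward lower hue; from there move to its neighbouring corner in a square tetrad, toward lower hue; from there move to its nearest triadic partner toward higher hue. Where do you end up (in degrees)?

330 + 205 = 535 → 535 − 360 = 175°   (split-comp 25° ↑)
175 − 120 = 55°   (triadic ↓)
55 − 90 = -35 → -35 + 360 = 325°   (square ↓)
325 + 120 = 445 → 445 − 360 = 85°   (triadic ↑)

85°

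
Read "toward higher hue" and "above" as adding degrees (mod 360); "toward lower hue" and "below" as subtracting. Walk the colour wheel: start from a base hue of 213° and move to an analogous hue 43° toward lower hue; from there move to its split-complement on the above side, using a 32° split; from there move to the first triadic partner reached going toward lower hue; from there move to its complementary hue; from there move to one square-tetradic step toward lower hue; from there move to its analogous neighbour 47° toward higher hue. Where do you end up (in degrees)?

39°

−43° (analog 43° ↓): 213 − 43 = 170°
+212° (split-comp 32° ↑): 170 + 212 = 382 → 382 − 360 = 22°
−120° (triadic ↓): 22 − 120 = -98 → -98 + 360 = 262°
+180° (complement): 262 + 180 = 442 → 442 − 360 = 82°
−90° (square ↓): 82 − 90 = -8 → -8 + 360 = 352°
+47° (analog 47° ↑): 352 + 47 = 399 → 399 − 360 = 39°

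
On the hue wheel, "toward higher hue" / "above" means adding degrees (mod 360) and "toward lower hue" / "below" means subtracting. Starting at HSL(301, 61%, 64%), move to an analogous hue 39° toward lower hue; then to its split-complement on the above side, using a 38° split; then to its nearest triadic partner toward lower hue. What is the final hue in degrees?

0°

301 − 39 = 262°   (analog 39° ↓)
262 + 218 = 480 → 480 − 360 = 120°   (split-comp 38° ↑)
120 − 120 = 0°   (triadic ↓)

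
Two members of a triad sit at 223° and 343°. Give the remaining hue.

A triad spaces three hues 120° apart.
The full set is {103°, 223°, 343°}.

103°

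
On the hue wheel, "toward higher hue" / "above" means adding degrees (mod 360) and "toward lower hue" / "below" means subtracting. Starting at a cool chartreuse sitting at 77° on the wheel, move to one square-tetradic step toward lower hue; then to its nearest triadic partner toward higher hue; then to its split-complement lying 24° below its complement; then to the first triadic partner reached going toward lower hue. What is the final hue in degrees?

−90° (square ↓): 77 − 90 = -13 → -13 + 360 = 347°
+120° (triadic ↑): 347 + 120 = 467 → 467 − 360 = 107°
+156° (split-comp 24° ↓): 107 + 156 = 263°
−120° (triadic ↓): 263 − 120 = 143°

143°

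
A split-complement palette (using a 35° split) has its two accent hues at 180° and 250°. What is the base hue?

35°

The accents sit 35° either side of the complement, so the complement is their short-arc midpoint on the wheel.
Short-arc midpoint of 180° and 250°: 215°.
Base is 180° from the complement: 215 − 180 = 35°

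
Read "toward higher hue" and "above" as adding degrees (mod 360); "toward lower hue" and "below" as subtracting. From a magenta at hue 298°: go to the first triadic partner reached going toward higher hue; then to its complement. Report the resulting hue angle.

298 + 120 = 418 → 418 − 360 = 58°   (triadic ↑)
58 + 180 = 238°   (complement)

238°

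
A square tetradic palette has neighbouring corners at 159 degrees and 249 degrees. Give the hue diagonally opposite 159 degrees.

339°

A square tetradic scheme places four hues 90° apart; opposite corners are 180° apart.
159 + 180 = 339°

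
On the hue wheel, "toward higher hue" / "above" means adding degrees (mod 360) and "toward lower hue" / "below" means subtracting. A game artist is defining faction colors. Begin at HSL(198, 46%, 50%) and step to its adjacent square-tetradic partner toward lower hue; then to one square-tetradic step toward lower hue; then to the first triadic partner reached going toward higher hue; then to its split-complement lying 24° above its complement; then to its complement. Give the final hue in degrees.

162°

square ↓ −90°: 198 − 90 = 108°
square ↓ −90°: 108 − 90 = 18°
triadic ↑ +120°: 18 + 120 = 138°
split-comp 24° ↑ +204°: 138 + 204 = 342°
complement +180°: 342 + 180 = 522 → 522 − 360 = 162°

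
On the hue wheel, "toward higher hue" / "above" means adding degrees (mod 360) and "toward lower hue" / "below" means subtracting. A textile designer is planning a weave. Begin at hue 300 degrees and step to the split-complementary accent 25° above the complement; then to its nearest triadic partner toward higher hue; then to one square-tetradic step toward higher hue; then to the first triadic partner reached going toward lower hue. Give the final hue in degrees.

235°

split-comp 25° ↑ +205°: 300 + 205 = 505 → 505 − 360 = 145°
triadic ↑ +120°: 145 + 120 = 265°
square ↑ +90°: 265 + 90 = 355°
triadic ↓ −120°: 355 − 120 = 235°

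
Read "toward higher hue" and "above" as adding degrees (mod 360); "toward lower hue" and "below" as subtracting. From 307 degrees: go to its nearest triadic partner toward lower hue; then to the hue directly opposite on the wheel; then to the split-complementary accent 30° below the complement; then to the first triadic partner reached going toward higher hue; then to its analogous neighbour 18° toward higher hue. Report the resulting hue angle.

307 − 120 = 187°   (triadic ↓)
187 + 180 = 367 → 367 − 360 = 7°   (complement)
7 + 150 = 157°   (split-comp 30° ↓)
157 + 120 = 277°   (triadic ↑)
277 + 18 = 295°   (analog 18° ↑)

295°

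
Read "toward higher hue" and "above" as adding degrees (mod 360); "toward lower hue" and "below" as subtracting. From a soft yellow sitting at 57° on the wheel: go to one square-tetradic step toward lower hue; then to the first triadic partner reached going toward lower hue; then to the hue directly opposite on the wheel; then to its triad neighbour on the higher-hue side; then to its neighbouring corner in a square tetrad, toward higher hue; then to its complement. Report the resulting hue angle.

−90° (square ↓): 57 − 90 = -33 → -33 + 360 = 327°
−120° (triadic ↓): 327 − 120 = 207°
+180° (complement): 207 + 180 = 387 → 387 − 360 = 27°
+120° (triadic ↑): 27 + 120 = 147°
+90° (square ↑): 147 + 90 = 237°
+180° (complement): 237 + 180 = 417 → 417 − 360 = 57°

57°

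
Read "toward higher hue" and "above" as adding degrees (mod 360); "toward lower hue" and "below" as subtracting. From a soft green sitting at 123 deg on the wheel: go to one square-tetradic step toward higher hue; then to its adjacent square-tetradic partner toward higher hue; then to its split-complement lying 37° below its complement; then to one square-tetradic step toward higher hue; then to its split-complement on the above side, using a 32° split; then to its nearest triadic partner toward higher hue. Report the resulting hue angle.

square ↑ +90°: 123 + 90 = 213°
square ↑ +90°: 213 + 90 = 303°
split-comp 37° ↓ +143°: 303 + 143 = 446 → 446 − 360 = 86°
square ↑ +90°: 86 + 90 = 176°
split-comp 32° ↑ +212°: 176 + 212 = 388 → 388 − 360 = 28°
triadic ↑ +120°: 28 + 120 = 148°

148°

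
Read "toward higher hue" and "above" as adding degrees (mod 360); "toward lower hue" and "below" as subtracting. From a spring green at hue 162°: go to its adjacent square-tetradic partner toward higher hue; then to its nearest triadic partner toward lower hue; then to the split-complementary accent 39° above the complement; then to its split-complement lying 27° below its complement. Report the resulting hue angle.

144°

162 + 90 = 252°   (square ↑)
252 − 120 = 132°   (triadic ↓)
132 + 219 = 351°   (split-comp 39° ↑)
351 + 153 = 504 → 504 − 360 = 144°   (split-comp 27° ↓)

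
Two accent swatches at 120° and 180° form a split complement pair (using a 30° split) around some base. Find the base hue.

The accents sit 30° either side of the complement, so the complement is their short-arc midpoint on the wheel.
Short-arc midpoint of 120° and 180°: 150°.
Base is 180° from the complement: 150 − 180 = -30 → -30 + 360 = 330°

330°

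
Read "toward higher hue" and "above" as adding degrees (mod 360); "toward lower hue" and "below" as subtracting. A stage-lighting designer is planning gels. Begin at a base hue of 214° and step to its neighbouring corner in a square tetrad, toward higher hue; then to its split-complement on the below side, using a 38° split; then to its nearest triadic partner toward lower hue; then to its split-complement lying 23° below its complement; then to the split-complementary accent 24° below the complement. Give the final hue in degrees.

214 + 90 = 304°   (square ↑)
304 + 142 = 446 → 446 − 360 = 86°   (split-comp 38° ↓)
86 − 120 = -34 → -34 + 360 = 326°   (triadic ↓)
326 + 157 = 483 → 483 − 360 = 123°   (split-comp 23° ↓)
123 + 156 = 279°   (split-comp 24° ↓)

279°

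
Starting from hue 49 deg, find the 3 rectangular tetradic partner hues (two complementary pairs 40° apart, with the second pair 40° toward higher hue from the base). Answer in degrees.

89°, 229°, and 269°

49 + 40 = 89°
49 + 180 = 229°
49 + 220 = 269°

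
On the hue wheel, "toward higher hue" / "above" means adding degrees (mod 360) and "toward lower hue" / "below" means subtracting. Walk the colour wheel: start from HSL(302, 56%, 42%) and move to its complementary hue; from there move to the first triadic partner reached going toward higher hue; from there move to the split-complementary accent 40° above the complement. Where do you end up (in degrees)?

+180° (complement): 302 + 180 = 482 → 482 − 360 = 122°
+120° (triadic ↑): 122 + 120 = 242°
+220° (split-comp 40° ↑): 242 + 220 = 462 → 462 − 360 = 102°

102°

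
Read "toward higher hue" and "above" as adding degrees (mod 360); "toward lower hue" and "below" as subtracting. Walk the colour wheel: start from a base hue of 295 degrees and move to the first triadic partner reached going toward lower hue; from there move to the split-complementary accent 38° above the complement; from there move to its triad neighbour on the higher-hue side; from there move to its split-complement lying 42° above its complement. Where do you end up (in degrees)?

15°

−120° (triadic ↓): 295 − 120 = 175°
+218° (split-comp 38° ↑): 175 + 218 = 393 → 393 − 360 = 33°
+120° (triadic ↑): 33 + 120 = 153°
+222° (split-comp 42° ↑): 153 + 222 = 375 → 375 − 360 = 15°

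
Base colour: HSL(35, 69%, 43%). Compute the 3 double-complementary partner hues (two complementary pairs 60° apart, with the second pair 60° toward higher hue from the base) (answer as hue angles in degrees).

A rectangular tetradic uses two complementary pairs 60° apart: offsets 0°, 60°, 180°, 240°.
35 + 60 = 95°
35 + 180 = 215°
35 + 240 = 275°

95°, 215°, and 275°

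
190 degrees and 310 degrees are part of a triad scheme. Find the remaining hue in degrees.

70°

A triad places three hues 120° apart.
The full set through 190° is {70°, 190°, 310°}.
Given {190°, 310°}, the missing hue is 70°.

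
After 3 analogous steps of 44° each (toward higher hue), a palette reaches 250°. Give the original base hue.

118°

3 steps of 44° (toward higher hue) give a net shift of +132°.
Start = end − shift: 250 − 132 = 118°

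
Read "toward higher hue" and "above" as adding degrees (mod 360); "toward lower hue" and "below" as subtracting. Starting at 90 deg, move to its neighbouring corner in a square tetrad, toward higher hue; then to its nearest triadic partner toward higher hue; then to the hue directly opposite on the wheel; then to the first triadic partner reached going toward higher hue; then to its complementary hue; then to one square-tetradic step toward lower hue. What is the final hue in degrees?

330°

90 + 90 = 180°   (square ↑)
180 + 120 = 300°   (triadic ↑)
300 + 180 = 480 → 480 − 360 = 120°   (complement)
120 + 120 = 240°   (triadic ↑)
240 + 180 = 420 → 420 − 360 = 60°   (complement)
60 − 90 = -30 → -30 + 360 = 330°   (square ↓)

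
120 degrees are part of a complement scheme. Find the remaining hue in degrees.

300°

The complement sits 180° across the wheel.
The full set through 120° is {120°, 300°}.
Given {120°}, the missing hue is 300°.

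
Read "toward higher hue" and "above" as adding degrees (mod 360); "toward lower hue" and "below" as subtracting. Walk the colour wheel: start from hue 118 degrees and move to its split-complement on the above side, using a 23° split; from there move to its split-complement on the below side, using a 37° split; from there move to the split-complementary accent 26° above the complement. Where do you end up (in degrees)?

310°

+203° (split-comp 23° ↑): 118 + 203 = 321°
+143° (split-comp 37° ↓): 321 + 143 = 464 → 464 − 360 = 104°
+206° (split-comp 26° ↑): 104 + 206 = 310°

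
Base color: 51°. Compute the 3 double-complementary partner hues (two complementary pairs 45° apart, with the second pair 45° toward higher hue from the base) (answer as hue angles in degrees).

96°, 231° and 276°

51 + 45 = 96°
51 + 180 = 231°
51 + 225 = 276°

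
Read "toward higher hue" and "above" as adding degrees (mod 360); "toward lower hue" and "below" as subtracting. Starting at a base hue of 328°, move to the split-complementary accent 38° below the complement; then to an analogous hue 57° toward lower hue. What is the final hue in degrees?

53°

+142° (split-comp 38° ↓): 328 + 142 = 470 → 470 − 360 = 110°
−57° (analog 57° ↓): 110 − 57 = 53°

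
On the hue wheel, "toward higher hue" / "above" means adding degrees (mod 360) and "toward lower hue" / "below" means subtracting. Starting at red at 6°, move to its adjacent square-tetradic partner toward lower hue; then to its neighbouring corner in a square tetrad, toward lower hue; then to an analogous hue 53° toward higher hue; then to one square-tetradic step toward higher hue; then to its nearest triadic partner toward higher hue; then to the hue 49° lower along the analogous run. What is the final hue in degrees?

−90° (square ↓): 6 − 90 = -84 → -84 + 360 = 276°
−90° (square ↓): 276 − 90 = 186°
+53° (analog 53° ↑): 186 + 53 = 239°
+90° (square ↑): 239 + 90 = 329°
+120° (triadic ↑): 329 + 120 = 449 → 449 − 360 = 89°
−49° (analog 49° ↓): 89 − 49 = 40°

40°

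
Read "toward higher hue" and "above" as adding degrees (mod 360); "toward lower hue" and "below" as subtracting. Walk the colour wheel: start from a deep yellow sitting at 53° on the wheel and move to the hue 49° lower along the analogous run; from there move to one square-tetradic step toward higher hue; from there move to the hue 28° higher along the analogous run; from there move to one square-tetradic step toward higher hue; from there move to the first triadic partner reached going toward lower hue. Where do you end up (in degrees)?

92°

analog 49° ↓ −49°: 53 − 49 = 4°
square ↑ +90°: 4 + 90 = 94°
analog 28° ↑ +28°: 94 + 28 = 122°
square ↑ +90°: 122 + 90 = 212°
triadic ↓ −120°: 212 − 120 = 92°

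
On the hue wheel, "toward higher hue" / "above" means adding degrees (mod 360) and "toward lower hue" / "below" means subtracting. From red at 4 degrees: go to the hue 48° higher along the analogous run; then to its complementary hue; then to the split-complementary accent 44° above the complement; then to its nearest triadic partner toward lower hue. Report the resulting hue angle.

336°

analog 48° ↑ +48°: 4 + 48 = 52°
complement +180°: 52 + 180 = 232°
split-comp 44° ↑ +224°: 232 + 224 = 456 → 456 − 360 = 96°
triadic ↓ −120°: 96 − 120 = -24 → -24 + 360 = 336°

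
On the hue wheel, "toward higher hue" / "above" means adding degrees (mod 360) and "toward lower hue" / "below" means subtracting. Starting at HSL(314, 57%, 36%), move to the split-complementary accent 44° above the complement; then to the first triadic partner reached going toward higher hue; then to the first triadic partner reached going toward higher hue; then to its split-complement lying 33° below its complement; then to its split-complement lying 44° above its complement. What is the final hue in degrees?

+224° (split-comp 44° ↑): 314 + 224 = 538 → 538 − 360 = 178°
+120° (triadic ↑): 178 + 120 = 298°
+120° (triadic ↑): 298 + 120 = 418 → 418 − 360 = 58°
+147° (split-comp 33° ↓): 58 + 147 = 205°
+224° (split-comp 44° ↑): 205 + 224 = 429 → 429 − 360 = 69°

69°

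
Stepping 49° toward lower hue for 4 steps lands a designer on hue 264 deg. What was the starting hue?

100°

4 steps of 49° (toward lower hue) give a net shift of −196°.
Start = end − shift: 264 + 196 = 460 → 460 − 360 = 100°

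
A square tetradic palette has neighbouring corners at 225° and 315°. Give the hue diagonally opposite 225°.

A square tetradic scheme places four hues 90° apart; opposite corners are 180° apart.
225 + 180 = 405 → 405 − 360 = 45°

45°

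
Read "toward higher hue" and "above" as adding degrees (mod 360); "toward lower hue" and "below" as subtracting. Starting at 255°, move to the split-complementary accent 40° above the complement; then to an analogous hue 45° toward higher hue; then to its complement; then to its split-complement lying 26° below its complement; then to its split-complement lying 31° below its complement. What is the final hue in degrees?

283°

split-comp 40° ↑ +220°: 255 + 220 = 475 → 475 − 360 = 115°
analog 45° ↑ +45°: 115 + 45 = 160°
complement +180°: 160 + 180 = 340°
split-comp 26° ↓ +154°: 340 + 154 = 494 → 494 − 360 = 134°
split-comp 31° ↓ +149°: 134 + 149 = 283°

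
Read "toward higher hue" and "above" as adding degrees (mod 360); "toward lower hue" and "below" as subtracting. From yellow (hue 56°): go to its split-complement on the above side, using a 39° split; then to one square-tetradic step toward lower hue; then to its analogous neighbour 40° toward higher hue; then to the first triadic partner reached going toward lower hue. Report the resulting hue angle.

split-comp 39° ↑ +219°: 56 + 219 = 275°
square ↓ −90°: 275 − 90 = 185°
analog 40° ↑ +40°: 185 + 40 = 225°
triadic ↓ −120°: 225 − 120 = 105°

105°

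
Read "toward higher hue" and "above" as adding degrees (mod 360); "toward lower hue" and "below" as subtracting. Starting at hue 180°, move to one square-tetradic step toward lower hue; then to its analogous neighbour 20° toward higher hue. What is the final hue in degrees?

110°

square ↓ −90°: 180 − 90 = 90°
analog 20° ↑ +20°: 90 + 20 = 110°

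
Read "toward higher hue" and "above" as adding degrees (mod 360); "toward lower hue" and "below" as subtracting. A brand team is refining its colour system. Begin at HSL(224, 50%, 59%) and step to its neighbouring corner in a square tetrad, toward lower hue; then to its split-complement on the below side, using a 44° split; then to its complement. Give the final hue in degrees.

90°

square ↓ −90°: 224 − 90 = 134°
split-comp 44° ↓ +136°: 134 + 136 = 270°
complement +180°: 270 + 180 = 450 → 450 − 360 = 90°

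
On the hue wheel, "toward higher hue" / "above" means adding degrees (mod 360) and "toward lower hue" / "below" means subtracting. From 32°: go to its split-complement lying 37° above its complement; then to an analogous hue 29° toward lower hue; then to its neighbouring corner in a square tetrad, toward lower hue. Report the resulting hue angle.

32 + 217 = 249°   (split-comp 37° ↑)
249 − 29 = 220°   (analog 29° ↓)
220 − 90 = 130°   (square ↓)

130°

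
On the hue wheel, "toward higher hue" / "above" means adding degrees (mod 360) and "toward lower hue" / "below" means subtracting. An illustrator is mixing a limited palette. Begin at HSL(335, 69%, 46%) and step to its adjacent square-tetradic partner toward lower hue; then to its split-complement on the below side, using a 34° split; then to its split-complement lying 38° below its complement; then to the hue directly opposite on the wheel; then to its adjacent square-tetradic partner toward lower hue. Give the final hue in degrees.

263°

−90° (square ↓): 335 − 90 = 245°
+146° (split-comp 34° ↓): 245 + 146 = 391 → 391 − 360 = 31°
+142° (split-comp 38° ↓): 31 + 142 = 173°
+180° (complement): 173 + 180 = 353°
−90° (square ↓): 353 − 90 = 263°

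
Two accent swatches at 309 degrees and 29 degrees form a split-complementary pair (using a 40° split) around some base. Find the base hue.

169°

The accents sit 40° either side of the complement, so the complement is their short-arc midpoint on the wheel.
Short-arc midpoint of 309° and 29°: 349°.
Base is 180° from the complement: 349 − 180 = 169°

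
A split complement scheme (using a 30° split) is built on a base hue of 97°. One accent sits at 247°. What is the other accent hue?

307°

Split-complementary hues sit 30° either side of the complement.
Complement of the base 97°: 97 + 180 = 277°
The given accent 247° is 30° one side of 277°; the other accent sits 30° the other side: 277 + 30 = 307°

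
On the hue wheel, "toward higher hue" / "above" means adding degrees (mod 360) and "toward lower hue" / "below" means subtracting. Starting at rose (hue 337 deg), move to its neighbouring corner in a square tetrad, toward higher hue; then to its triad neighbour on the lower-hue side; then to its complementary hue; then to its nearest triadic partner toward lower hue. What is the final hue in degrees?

337 + 90 = 427 → 427 − 360 = 67°   (square ↑)
67 − 120 = -53 → -53 + 360 = 307°   (triadic ↓)
307 + 180 = 487 → 487 − 360 = 127°   (complement)
127 − 120 = 7°   (triadic ↓)

7°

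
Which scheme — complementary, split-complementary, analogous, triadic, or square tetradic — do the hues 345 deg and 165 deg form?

complementary

Sort the hues: 165°, 345°.
Successive gaps around the wheel: 180°, 180°.
Two hues 180° apart are complementary.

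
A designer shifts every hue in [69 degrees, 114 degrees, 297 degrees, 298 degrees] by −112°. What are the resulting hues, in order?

69 − 112 = -43 → -43 + 360 = 317°
114 − 112 = 2°
297 − 112 = 185°
298 − 112 = 186°

317°, 2°, 185°, 186°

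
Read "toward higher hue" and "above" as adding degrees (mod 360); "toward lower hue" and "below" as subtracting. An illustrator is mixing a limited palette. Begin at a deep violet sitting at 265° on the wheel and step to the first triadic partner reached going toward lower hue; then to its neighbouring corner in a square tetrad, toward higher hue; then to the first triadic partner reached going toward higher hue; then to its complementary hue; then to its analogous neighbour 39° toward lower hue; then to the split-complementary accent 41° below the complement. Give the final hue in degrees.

275°

265 − 120 = 145°   (triadic ↓)
145 + 90 = 235°   (square ↑)
235 + 120 = 355°   (triadic ↑)
355 + 180 = 535 → 535 − 360 = 175°   (complement)
175 − 39 = 136°   (analog 39° ↓)
136 + 139 = 275°   (split-comp 41° ↓)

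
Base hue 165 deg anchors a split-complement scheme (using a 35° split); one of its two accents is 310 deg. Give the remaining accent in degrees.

20°

Split-complementary hues sit 35° either side of the complement.
Complement of the base 165°: 165 + 180 = 345°
The given accent 310° is 35° one side of 345°; the other accent sits 35° the other side: 345 + 35 = 380 → 380 − 360 = 20°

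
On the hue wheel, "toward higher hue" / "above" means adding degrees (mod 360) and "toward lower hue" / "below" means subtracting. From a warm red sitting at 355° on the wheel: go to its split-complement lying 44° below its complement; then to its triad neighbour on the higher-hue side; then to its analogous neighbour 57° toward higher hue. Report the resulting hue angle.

+136° (split-comp 44° ↓): 355 + 136 = 491 → 491 − 360 = 131°
+120° (triadic ↑): 131 + 120 = 251°
+57° (analog 57° ↑): 251 + 57 = 308°

308°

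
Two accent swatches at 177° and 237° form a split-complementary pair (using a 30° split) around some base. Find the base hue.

The accents sit 30° either side of the complement, so the complement is their short-arc midpoint on the wheel.
Short-arc midpoint of 177° and 237°: 207°.
Base is 180° from the complement: 207 − 180 = 27°

27°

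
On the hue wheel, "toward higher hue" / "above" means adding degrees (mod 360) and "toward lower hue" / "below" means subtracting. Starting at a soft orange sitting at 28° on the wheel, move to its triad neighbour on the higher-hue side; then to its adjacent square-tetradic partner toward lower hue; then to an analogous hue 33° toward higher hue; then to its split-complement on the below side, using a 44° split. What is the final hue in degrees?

227°

28 + 120 = 148°   (triadic ↑)
148 − 90 = 58°   (square ↓)
58 + 33 = 91°   (analog 33° ↑)
91 + 136 = 227°   (split-comp 44° ↓)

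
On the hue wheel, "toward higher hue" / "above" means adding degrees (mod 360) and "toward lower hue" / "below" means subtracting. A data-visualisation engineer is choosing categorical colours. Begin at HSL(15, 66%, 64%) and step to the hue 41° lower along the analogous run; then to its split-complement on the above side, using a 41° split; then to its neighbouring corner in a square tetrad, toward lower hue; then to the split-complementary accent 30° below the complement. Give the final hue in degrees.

analog 41° ↓ −41°: 15 − 41 = -26 → -26 + 360 = 334°
split-comp 41° ↑ +221°: 334 + 221 = 555 → 555 − 360 = 195°
square ↓ −90°: 195 − 90 = 105°
split-comp 30° ↓ +150°: 105 + 150 = 255°

255°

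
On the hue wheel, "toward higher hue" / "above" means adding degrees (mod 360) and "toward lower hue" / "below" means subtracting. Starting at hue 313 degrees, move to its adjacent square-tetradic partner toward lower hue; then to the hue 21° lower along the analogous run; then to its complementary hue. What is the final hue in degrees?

−90° (square ↓): 313 − 90 = 223°
−21° (analog 21° ↓): 223 − 21 = 202°
+180° (complement): 202 + 180 = 382 → 382 − 360 = 22°

22°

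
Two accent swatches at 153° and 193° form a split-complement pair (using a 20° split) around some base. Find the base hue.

353°

The accents sit 20° either side of the complement, so the complement is their short-arc midpoint on the wheel.
Short-arc midpoint of 153° and 193°: 173°.
Base is 180° from the complement: 173 − 180 = -7 → -7 + 360 = 353°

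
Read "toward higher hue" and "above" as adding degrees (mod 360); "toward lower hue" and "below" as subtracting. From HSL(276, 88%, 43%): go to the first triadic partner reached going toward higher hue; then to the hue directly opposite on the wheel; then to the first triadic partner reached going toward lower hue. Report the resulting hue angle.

96°

+120° (triadic ↑): 276 + 120 = 396 → 396 − 360 = 36°
+180° (complement): 36 + 180 = 216°
−120° (triadic ↓): 216 − 120 = 96°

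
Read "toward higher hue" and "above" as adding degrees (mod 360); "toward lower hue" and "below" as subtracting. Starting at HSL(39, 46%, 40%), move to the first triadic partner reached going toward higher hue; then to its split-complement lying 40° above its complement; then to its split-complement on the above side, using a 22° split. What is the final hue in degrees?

221°

39 + 120 = 159°   (triadic ↑)
159 + 220 = 379 → 379 − 360 = 19°   (split-comp 40° ↑)
19 + 202 = 221°   (split-comp 22° ↑)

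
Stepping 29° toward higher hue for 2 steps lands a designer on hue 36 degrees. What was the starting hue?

338°

2 steps of 29° (toward higher hue) give a net shift of +58°.
Start = end − shift: 36 − 58 = -22 → -22 + 360 = 338°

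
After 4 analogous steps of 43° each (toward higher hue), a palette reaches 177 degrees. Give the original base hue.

4 steps of 43° (toward higher hue) give a net shift of +172°.
Start = end − shift: 177 − 172 = 5°

5°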